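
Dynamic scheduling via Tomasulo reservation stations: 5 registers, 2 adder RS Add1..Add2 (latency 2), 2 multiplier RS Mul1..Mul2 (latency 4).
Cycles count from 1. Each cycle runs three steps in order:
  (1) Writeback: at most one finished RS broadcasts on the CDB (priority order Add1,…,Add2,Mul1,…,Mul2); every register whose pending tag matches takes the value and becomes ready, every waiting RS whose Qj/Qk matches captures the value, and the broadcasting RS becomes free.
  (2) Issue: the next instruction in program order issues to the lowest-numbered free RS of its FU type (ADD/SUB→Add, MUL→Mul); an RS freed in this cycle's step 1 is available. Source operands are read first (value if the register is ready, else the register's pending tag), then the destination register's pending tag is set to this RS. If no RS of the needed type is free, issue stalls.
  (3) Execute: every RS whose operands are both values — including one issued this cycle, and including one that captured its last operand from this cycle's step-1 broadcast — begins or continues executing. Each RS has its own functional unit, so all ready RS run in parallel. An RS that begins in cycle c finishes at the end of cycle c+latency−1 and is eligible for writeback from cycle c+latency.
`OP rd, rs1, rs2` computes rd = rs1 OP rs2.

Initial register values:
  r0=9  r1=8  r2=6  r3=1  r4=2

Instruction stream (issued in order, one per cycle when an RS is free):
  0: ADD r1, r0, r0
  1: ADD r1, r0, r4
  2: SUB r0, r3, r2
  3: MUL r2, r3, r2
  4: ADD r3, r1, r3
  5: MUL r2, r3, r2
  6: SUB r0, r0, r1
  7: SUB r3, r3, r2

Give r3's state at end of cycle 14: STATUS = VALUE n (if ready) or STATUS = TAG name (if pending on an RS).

cycle 1: issue ADD r1<-Add1 // r0:9,r1:Add1,r2:6,r3:1,r4:2
cycle 2: issue ADD r1<-Add2 // r0:9,r1:Add2,r2:6,r3:1,r4:2
cycle 3: CDB Add1=18; issue SUB r0<-Add1 // r0:Add1,r1:Add2,r2:6,r3:1,r4:2
cycle 4: CDB Add2=11; issue MUL r2<-Mul1 // r0:Add1,r1:11,r2:Mul1,r3:1,r4:2
cycle 5: CDB Add1=-5; issue ADD r3<-Add1 // r0:-5,r1:11,r2:Mul1,r3:Add1,r4:2
cycle 6: issue MUL r2<-Mul2 // r0:-5,r1:11,r2:Mul2,r3:Add1,r4:2
cycle 7: CDB Add1=12; issue SUB r0<-Add1 // r0:Add1,r1:11,r2:Mul2,r3:12,r4:2
cycle 8: CDB Mul1=6; issue SUB r3<-Add2 // r0:Add1,r1:11,r2:Mul2,r3:Add2,r4:2
cycle 9: CDB Add1=-16 // r0:-16,r1:11,r2:Mul2,r3:Add2,r4:2
cycle 10: - // r0:-16,r1:11,r2:Mul2,r3:Add2,r4:2
cycle 11: - // r0:-16,r1:11,r2:Mul2,r3:Add2,r4:2
cycle 12: CDB Mul2=72 // r0:-16,r1:11,r2:72,r3:Add2,r4:2
cycle 13: - // r0:-16,r1:11,r2:72,r3:Add2,r4:2
cycle 14: CDB Add2=-60 // r0:-16,r1:11,r2:72,r3:-60,r4:2

STATUS = VALUE -60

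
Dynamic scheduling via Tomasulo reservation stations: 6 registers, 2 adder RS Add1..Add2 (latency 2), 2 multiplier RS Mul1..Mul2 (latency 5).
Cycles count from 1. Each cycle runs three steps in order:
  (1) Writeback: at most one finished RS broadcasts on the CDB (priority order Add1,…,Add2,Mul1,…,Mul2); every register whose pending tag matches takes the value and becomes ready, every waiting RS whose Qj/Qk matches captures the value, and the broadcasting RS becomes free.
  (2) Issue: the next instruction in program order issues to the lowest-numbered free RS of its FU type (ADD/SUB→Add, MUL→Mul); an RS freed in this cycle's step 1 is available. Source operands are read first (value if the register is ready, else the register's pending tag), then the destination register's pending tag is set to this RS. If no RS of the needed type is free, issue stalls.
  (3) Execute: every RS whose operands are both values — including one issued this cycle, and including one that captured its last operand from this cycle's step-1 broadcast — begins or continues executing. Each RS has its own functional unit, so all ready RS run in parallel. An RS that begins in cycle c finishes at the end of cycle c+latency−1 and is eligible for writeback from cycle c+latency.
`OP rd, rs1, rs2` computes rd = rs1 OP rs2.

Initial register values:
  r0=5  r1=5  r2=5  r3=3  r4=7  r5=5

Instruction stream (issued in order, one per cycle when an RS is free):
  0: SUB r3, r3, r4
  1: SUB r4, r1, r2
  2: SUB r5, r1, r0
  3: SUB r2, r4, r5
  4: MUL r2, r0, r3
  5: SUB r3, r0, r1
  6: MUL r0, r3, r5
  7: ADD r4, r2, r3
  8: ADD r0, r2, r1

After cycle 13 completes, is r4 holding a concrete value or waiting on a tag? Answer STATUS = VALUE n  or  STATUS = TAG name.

cycle 1: issue SUB r3<-Add1 // r0:5,r1:5,r2:5,r3:Add1,r4:7,r5:5
cycle 2: issue SUB r4<-Add2 // r0:5,r1:5,r2:5,r3:Add1,r4:Add2,r5:5
cycle 3: CDB Add1=-4; issue SUB r5<-Add1 // r0:5,r1:5,r2:5,r3:-4,r4:Add2,r5:Add1
cycle 4: CDB Add2=0; issue SUB r2<-Add2 // r0:5,r1:5,r2:Add2,r3:-4,r4:0,r5:Add1
cycle 5: CDB Add1=0; issue MUL r2<-Mul1 // r0:5,r1:5,r2:Mul1,r3:-4,r4:0,r5:0
cycle 6: issue SUB r3<-Add1 // r0:5,r1:5,r2:Mul1,r3:Add1,r4:0,r5:0
cycle 7: CDB Add2=0; issue MUL r0<-Mul2 // r0:Mul2,r1:5,r2:Mul1,r3:Add1,r4:0,r5:0
cycle 8: CDB Add1=0; issue ADD r4<-Add1 // r0:Mul2,r1:5,r2:Mul1,r3:0,r4:Add1,r5:0
cycle 9: issue ADD r0<-Add2 // r0:Add2,r1:5,r2:Mul1,r3:0,r4:Add1,r5:0
cycle 10: CDB Mul1=-20 // r0:Add2,r1:5,r2:-20,r3:0,r4:Add1,r5:0
cycle 11: - // r0:Add2,r1:5,r2:-20,r3:0,r4:Add1,r5:0
cycle 12: CDB Add1=-20 // r0:Add2,r1:5,r2:-20,r3:0,r4:-20,r5:0
cycle 13: CDB Add2=-15 // r0:-15,r1:5,r2:-20,r3:0,r4:-20,r5:0

STATUS = VALUE -20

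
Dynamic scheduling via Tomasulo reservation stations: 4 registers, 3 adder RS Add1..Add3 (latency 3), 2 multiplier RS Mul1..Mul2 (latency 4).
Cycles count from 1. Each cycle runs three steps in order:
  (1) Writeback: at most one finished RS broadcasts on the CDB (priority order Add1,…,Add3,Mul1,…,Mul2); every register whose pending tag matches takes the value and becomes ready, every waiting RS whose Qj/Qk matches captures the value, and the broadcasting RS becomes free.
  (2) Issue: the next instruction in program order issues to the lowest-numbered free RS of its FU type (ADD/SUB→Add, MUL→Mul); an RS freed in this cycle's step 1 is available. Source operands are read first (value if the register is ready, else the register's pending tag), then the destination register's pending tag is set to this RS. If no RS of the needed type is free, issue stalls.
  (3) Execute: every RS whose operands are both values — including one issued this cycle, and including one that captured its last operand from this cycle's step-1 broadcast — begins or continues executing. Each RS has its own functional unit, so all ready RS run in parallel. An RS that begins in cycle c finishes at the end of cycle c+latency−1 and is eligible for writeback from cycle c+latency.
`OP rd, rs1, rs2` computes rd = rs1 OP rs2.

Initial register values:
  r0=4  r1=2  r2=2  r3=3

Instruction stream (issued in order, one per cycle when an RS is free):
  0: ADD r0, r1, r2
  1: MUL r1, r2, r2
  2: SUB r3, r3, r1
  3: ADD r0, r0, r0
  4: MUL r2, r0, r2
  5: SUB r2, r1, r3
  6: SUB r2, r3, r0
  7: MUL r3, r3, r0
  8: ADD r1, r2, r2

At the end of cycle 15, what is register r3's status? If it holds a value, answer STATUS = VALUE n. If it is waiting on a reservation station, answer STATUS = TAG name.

STATUS = VALUE -8

c1: issue ADD r0<-Add1 | r0:Add1,r1:2,r2:2,r3:3
c2: issue MUL r1<-Mul1 | r0:Add1,r1:Mul1,r2:2,r3:3
c3: issue SUB r3<-Add2 | r0:Add1,r1:Mul1,r2:2,r3:Add2
c4: CDB Add1=4; issue ADD r0<-Add1 | r0:Add1,r1:Mul1,r2:2,r3:Add2
c5: issue MUL r2<-Mul2 | r0:Add1,r1:Mul1,r2:Mul2,r3:Add2
c6: CDB Mul1=4; issue SUB r2<-Add3 | r0:Add1,r1:4,r2:Add3,r3:Add2
c7: CDB Add1=8; issue SUB r2<-Add1 | r0:8,r1:4,r2:Add1,r3:Add2
c8: issue MUL r3<-Mul1 | r0:8,r1:4,r2:Add1,r3:Mul1
c9: CDB Add2=-1; issue ADD r1<-Add2 | r0:8,r1:Add2,r2:Add1,r3:Mul1
c10: - | r0:8,r1:Add2,r2:Add1,r3:Mul1
c11: CDB Mul2=16 | r0:8,r1:Add2,r2:Add1,r3:Mul1
c12: CDB Add1=-9 | r0:8,r1:Add2,r2:-9,r3:Mul1
c13: CDB Add3=5 | r0:8,r1:Add2,r2:-9,r3:Mul1
c14: CDB Mul1=-8 | r0:8,r1:Add2,r2:-9,r3:-8
c15: CDB Add2=-18 | r0:8,r1:-18,r2:-9,r3:-8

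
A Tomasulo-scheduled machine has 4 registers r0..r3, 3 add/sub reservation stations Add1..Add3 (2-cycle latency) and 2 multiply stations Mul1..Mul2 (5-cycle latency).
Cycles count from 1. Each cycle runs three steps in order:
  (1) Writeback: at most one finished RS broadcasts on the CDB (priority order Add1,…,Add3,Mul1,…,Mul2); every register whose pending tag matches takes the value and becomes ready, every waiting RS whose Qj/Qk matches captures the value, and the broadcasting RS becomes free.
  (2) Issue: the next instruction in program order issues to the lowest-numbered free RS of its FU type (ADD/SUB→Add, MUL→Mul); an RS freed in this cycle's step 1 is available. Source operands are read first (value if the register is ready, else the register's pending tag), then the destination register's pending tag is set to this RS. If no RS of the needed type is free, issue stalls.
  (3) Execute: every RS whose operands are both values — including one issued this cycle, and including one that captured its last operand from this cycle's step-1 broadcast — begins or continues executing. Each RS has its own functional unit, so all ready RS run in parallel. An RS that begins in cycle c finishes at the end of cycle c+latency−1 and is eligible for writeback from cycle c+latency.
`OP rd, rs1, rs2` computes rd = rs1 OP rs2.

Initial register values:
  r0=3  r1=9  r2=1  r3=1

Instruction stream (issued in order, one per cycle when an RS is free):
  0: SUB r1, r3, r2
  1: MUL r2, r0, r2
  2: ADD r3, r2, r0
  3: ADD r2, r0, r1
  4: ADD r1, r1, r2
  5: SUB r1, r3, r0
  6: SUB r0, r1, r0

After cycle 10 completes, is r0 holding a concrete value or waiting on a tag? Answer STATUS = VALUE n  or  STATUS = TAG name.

STATUS = TAG Add3

c1: issue SUB r1<-Add1 | r0:3,r1:Add1,r2:1,r3:1
c2: issue MUL r2<-Mul1 | r0:3,r1:Add1,r2:Mul1,r3:1
c3: CDB Add1=0; issue ADD r3<-Add1 | r0:3,r1:0,r2:Mul1,r3:Add1
c4: issue ADD r2<-Add2 | r0:3,r1:0,r2:Add2,r3:Add1
c5: issue ADD r1<-Add3 | r0:3,r1:Add3,r2:Add2,r3:Add1
c6: CDB Add2=3; issue SUB r1<-Add2 | r0:3,r1:Add2,r2:3,r3:Add1
c7: CDB Mul1=3; stall | r0:3,r1:Add2,r2:3,r3:Add1
c8: CDB Add3=3; issue SUB r0<-Add3 | r0:Add3,r1:Add2,r2:3,r3:Add1
c9: CDB Add1=6 | r0:Add3,r1:Add2,r2:3,r3:6
c10: - | r0:Add3,r1:Add2,r2:3,r3:6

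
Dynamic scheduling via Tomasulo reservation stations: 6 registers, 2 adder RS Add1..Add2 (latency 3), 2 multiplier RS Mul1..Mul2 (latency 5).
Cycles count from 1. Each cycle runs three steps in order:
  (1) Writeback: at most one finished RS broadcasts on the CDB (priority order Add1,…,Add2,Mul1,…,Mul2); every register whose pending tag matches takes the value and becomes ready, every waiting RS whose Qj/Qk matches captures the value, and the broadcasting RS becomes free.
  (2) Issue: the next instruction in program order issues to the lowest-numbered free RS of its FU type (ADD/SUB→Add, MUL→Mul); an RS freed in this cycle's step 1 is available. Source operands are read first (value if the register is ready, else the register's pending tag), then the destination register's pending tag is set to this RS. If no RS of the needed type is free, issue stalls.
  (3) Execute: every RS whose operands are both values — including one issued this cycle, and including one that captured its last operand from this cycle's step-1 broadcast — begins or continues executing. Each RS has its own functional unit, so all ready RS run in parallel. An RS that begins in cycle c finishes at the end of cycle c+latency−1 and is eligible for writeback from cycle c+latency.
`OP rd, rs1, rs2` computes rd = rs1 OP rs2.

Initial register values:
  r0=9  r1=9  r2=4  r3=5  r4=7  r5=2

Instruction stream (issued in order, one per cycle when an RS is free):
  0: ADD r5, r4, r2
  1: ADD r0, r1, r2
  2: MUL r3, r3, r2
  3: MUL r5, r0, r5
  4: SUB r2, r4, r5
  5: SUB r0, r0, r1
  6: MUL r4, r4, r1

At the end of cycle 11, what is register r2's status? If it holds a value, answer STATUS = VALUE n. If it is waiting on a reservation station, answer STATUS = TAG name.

  c1: issue ADD r5<-Add1  regs: r0:9,r1:9,r2:4,r3:5,r4:7,r5:Add1
  c2: issue ADD r0<-Add2  regs: r0:Add2,r1:9,r2:4,r3:5,r4:7,r5:Add1
  c3: issue MUL r3<-Mul1  regs: r0:Add2,r1:9,r2:4,r3:Mul1,r4:7,r5:Add1
  c4: CDB Add1=11; issue MUL r5<-Mul2  regs: r0:Add2,r1:9,r2:4,r3:Mul1,r4:7,r5:Mul2
  c5: CDB Add2=13; issue SUB r2<-Add1  regs: r0:13,r1:9,r2:Add1,r3:Mul1,r4:7,r5:Mul2
  c6: issue SUB r0<-Add2  regs: r0:Add2,r1:9,r2:Add1,r3:Mul1,r4:7,r5:Mul2
  c7: stall  regs: r0:Add2,r1:9,r2:Add1,r3:Mul1,r4:7,r5:Mul2
  c8: CDB Mul1=20; issue MUL r4<-Mul1  regs: r0:Add2,r1:9,r2:Add1,r3:20,r4:Mul1,r5:Mul2
  c9: CDB Add2=4  regs: r0:4,r1:9,r2:Add1,r3:20,r4:Mul1,r5:Mul2
  c10: CDB Mul2=143  regs: r0:4,r1:9,r2:Add1,r3:20,r4:Mul1,r5:143
  c11: -  regs: r0:4,r1:9,r2:Add1,r3:20,r4:Mul1,r5:143

STATUS = TAG Add1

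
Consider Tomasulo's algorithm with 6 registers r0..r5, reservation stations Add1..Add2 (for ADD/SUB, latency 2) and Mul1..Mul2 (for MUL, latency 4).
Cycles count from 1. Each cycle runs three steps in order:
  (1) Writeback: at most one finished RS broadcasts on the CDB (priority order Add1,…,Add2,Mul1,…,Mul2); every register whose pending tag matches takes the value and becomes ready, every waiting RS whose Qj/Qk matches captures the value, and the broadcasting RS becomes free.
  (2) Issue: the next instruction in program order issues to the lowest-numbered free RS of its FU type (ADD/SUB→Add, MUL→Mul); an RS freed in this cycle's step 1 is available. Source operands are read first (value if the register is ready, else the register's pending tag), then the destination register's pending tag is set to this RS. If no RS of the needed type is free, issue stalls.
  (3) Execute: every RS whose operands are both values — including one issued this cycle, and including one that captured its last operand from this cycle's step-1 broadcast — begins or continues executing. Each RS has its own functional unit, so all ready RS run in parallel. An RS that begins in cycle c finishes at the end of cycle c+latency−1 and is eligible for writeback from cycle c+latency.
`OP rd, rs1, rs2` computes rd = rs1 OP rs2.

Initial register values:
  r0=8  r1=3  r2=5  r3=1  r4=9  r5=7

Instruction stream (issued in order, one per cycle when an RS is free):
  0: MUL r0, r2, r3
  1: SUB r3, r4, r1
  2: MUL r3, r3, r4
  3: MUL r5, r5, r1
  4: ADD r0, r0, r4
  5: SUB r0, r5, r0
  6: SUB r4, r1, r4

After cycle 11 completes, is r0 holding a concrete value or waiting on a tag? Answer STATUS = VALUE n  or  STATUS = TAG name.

  c1: issue MUL r0<-Mul1  regs: r0:Mul1,r1:3,r2:5,r3:1,r4:9,r5:7
  c2: issue SUB r3<-Add1  regs: r0:Mul1,r1:3,r2:5,r3:Add1,r4:9,r5:7
  c3: issue MUL r3<-Mul2  regs: r0:Mul1,r1:3,r2:5,r3:Mul2,r4:9,r5:7
  c4: CDB Add1=6; stall  regs: r0:Mul1,r1:3,r2:5,r3:Mul2,r4:9,r5:7
  c5: CDB Mul1=5; issue MUL r5<-Mul1  regs: r0:5,r1:3,r2:5,r3:Mul2,r4:9,r5:Mul1
  c6: issue ADD r0<-Add1  regs: r0:Add1,r1:3,r2:5,r3:Mul2,r4:9,r5:Mul1
  c7: issue SUB r0<-Add2  regs: r0:Add2,r1:3,r2:5,r3:Mul2,r4:9,r5:Mul1
  c8: CDB Add1=14; issue SUB r4<-Add1  regs: r0:Add2,r1:3,r2:5,r3:Mul2,r4:Add1,r5:Mul1
  c9: CDB Mul1=21  regs: r0:Add2,r1:3,r2:5,r3:Mul2,r4:Add1,r5:21
  c10: CDB Add1=-6  regs: r0:Add2,r1:3,r2:5,r3:Mul2,r4:-6,r5:21
  c11: CDB Add2=7  regs: r0:7,r1:3,r2:5,r3:Mul2,r4:-6,r5:21

STATUS = VALUE 7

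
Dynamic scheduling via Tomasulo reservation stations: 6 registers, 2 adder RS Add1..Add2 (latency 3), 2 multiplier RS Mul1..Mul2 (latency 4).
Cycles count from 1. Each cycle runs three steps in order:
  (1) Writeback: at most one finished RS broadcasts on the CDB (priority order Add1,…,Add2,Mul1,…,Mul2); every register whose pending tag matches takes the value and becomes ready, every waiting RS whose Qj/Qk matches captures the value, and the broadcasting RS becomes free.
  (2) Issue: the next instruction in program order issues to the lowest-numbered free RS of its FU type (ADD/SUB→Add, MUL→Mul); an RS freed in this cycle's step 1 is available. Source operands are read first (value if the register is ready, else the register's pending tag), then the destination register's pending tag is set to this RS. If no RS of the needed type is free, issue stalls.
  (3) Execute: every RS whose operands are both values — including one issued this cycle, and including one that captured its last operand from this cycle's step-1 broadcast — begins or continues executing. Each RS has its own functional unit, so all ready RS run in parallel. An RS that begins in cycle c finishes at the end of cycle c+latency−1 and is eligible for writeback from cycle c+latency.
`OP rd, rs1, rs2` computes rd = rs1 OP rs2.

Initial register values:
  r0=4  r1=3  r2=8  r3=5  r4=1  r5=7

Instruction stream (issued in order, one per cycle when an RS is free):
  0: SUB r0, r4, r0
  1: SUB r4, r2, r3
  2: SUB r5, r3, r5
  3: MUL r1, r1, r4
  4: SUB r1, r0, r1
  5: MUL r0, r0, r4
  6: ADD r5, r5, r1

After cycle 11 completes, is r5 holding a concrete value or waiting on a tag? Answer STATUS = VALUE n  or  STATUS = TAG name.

STATUS = TAG Add1

cycle 1: issue SUB r0<-Add1 // r0:Add1,r1:3,r2:8,r3:5,r4:1,r5:7
cycle 2: issue SUB r4<-Add2 // r0:Add1,r1:3,r2:8,r3:5,r4:Add2,r5:7
cycle 3: stall // r0:Add1,r1:3,r2:8,r3:5,r4:Add2,r5:7
cycle 4: CDB Add1=-3; issue SUB r5<-Add1 // r0:-3,r1:3,r2:8,r3:5,r4:Add2,r5:Add1
cycle 5: CDB Add2=3; issue MUL r1<-Mul1 // r0:-3,r1:Mul1,r2:8,r3:5,r4:3,r5:Add1
cycle 6: issue SUB r1<-Add2 // r0:-3,r1:Add2,r2:8,r3:5,r4:3,r5:Add1
cycle 7: CDB Add1=-2; issue MUL r0<-Mul2 // r0:Mul2,r1:Add2,r2:8,r3:5,r4:3,r5:-2
cycle 8: issue ADD r5<-Add1 // r0:Mul2,r1:Add2,r2:8,r3:5,r4:3,r5:Add1
cycle 9: CDB Mul1=9 // r0:Mul2,r1:Add2,r2:8,r3:5,r4:3,r5:Add1
cycle 10: - // r0:Mul2,r1:Add2,r2:8,r3:5,r4:3,r5:Add1
cycle 11: CDB Mul2=-9 // r0:-9,r1:Add2,r2:8,r3:5,r4:3,r5:Add1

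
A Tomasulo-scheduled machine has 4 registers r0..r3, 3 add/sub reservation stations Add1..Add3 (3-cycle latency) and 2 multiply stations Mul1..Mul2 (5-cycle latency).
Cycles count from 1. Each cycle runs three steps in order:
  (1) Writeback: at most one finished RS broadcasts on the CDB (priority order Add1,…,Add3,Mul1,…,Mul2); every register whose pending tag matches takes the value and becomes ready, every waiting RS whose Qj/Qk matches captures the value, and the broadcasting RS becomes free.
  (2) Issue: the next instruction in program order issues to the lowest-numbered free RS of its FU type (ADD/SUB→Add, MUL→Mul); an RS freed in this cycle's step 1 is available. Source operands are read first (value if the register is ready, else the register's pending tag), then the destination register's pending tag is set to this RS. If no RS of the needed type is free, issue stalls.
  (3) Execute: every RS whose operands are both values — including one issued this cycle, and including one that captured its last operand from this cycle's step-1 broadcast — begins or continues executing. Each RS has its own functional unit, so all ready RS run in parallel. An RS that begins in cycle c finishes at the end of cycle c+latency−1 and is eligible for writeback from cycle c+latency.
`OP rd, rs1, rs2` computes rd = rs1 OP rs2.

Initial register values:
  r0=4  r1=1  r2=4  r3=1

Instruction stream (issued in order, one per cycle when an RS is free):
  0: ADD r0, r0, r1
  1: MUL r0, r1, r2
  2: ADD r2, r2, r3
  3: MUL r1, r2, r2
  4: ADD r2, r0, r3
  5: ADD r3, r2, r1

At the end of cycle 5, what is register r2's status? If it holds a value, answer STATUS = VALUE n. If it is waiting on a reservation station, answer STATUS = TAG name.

STATUS = TAG Add1

cycle 1: issue ADD r0<-Add1 // r0:Add1,r1:1,r2:4,r3:1
cycle 2: issue MUL r0<-Mul1 // r0:Mul1,r1:1,r2:4,r3:1
cycle 3: issue ADD r2<-Add2 // r0:Mul1,r1:1,r2:Add2,r3:1
cycle 4: CDB Add1=5; issue MUL r1<-Mul2 // r0:Mul1,r1:Mul2,r2:Add2,r3:1
cycle 5: issue ADD r2<-Add1 // r0:Mul1,r1:Mul2,r2:Add1,r3:1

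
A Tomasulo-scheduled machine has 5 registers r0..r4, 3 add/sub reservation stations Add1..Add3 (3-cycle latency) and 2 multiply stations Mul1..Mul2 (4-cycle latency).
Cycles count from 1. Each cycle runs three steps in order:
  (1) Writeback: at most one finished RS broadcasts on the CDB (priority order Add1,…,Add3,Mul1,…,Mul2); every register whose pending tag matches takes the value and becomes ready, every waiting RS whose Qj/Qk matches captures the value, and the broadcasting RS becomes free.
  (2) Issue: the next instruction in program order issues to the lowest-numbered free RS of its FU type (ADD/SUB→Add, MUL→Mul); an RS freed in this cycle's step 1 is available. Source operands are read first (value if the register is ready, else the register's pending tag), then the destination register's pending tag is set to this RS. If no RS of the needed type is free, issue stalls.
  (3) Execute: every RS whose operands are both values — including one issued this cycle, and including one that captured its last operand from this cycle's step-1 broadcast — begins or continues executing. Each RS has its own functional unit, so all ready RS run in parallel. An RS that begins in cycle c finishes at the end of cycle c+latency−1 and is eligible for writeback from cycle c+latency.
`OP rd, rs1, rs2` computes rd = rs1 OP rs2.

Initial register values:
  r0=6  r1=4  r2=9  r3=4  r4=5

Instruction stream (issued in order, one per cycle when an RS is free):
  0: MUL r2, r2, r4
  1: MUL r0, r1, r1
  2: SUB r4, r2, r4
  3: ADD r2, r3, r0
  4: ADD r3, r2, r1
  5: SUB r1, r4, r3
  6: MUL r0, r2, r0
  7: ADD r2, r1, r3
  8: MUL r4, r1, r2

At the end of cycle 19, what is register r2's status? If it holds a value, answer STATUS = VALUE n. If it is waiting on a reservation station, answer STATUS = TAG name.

cycle 1: issue MUL r2<-Mul1 // r0:6,r1:4,r2:Mul1,r3:4,r4:5
cycle 2: issue MUL r0<-Mul2 // r0:Mul2,r1:4,r2:Mul1,r3:4,r4:5
cycle 3: issue SUB r4<-Add1 // r0:Mul2,r1:4,r2:Mul1,r3:4,r4:Add1
cycle 4: issue ADD r2<-Add2 // r0:Mul2,r1:4,r2:Add2,r3:4,r4:Add1
cycle 5: CDB Mul1=45; issue ADD r3<-Add3 // r0:Mul2,r1:4,r2:Add2,r3:Add3,r4:Add1
cycle 6: CDB Mul2=16; stall // r0:16,r1:4,r2:Add2,r3:Add3,r4:Add1
cycle 7: stall // r0:16,r1:4,r2:Add2,r3:Add3,r4:Add1
cycle 8: CDB Add1=40; issue SUB r1<-Add1 // r0:16,r1:Add1,r2:Add2,r3:Add3,r4:40
cycle 9: CDB Add2=20; issue MUL r0<-Mul1 // r0:Mul1,r1:Add1,r2:20,r3:Add3,r4:40
cycle 10: issue ADD r2<-Add2 // r0:Mul1,r1:Add1,r2:Add2,r3:Add3,r4:40
cycle 11: issue MUL r4<-Mul2 // r0:Mul1,r1:Add1,r2:Add2,r3:Add3,r4:Mul2
cycle 12: CDB Add3=24 // r0:Mul1,r1:Add1,r2:Add2,r3:24,r4:Mul2
cycle 13: CDB Mul1=320 // r0:320,r1:Add1,r2:Add2,r3:24,r4:Mul2
cycle 14: - // r0:320,r1:Add1,r2:Add2,r3:24,r4:Mul2
cycle 15: CDB Add1=16 // r0:320,r1:16,r2:Add2,r3:24,r4:Mul2
cycle 16: - // r0:320,r1:16,r2:Add2,r3:24,r4:Mul2
cycle 17: - // r0:320,r1:16,r2:Add2,r3:24,r4:Mul2
cycle 18: CDB Add2=40 // r0:320,r1:16,r2:40,r3:24,r4:Mul2
cycle 19: - // r0:320,r1:16,r2:40,r3:24,r4:Mul2

STATUS = VALUE 40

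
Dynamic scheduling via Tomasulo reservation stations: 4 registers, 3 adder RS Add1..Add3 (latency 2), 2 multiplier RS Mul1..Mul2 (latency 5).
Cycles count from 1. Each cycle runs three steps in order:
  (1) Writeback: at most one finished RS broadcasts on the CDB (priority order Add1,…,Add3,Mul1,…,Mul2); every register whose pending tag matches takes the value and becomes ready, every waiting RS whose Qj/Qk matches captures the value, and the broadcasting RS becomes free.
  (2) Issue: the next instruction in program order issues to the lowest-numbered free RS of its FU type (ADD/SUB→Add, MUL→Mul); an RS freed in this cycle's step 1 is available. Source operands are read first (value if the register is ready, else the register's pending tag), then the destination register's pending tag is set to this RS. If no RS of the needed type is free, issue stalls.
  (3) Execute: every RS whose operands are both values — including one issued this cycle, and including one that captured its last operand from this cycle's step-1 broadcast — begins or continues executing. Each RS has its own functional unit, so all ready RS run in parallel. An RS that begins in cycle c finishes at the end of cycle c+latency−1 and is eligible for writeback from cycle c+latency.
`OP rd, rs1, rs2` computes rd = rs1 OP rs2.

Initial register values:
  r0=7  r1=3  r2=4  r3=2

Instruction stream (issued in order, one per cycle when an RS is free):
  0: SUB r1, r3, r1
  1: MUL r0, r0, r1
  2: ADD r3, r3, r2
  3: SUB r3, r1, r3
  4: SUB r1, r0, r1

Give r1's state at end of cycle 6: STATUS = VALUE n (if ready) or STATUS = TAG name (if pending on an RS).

STATUS = TAG Add1

cycle 1: issue SUB r1<-Add1 // r0:7,r1:Add1,r2:4,r3:2
cycle 2: issue MUL r0<-Mul1 // r0:Mul1,r1:Add1,r2:4,r3:2
cycle 3: CDB Add1=-1; issue ADD r3<-Add1 // r0:Mul1,r1:-1,r2:4,r3:Add1
cycle 4: issue SUB r3<-Add2 // r0:Mul1,r1:-1,r2:4,r3:Add2
cycle 5: CDB Add1=6; issue SUB r1<-Add1 // r0:Mul1,r1:Add1,r2:4,r3:Add2
cycle 6: - // r0:Mul1,r1:Add1,r2:4,r3:Add2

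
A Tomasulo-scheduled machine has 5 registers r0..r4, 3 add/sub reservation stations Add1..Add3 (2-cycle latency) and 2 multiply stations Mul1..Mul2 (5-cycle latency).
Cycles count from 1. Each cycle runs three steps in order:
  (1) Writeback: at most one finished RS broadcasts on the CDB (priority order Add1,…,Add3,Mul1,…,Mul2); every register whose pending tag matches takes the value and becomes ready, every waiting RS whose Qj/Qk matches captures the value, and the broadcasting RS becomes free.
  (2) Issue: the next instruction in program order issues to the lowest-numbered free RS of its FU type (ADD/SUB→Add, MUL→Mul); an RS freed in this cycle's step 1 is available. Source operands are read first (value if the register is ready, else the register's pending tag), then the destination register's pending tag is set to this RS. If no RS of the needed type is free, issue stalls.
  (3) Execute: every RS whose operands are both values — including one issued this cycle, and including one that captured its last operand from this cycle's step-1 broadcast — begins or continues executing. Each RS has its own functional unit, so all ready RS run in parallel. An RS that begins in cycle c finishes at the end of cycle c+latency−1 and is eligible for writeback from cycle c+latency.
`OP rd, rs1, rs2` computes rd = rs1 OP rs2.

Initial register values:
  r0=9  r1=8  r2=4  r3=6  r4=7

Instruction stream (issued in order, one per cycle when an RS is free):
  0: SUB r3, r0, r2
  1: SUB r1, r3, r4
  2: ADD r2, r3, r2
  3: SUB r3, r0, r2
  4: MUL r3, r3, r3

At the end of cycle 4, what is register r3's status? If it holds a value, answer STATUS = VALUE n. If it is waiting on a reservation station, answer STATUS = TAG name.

STATUS = TAG Add3

  c1: issue SUB r3<-Add1  regs: r0:9,r1:8,r2:4,r3:Add1,r4:7
  c2: issue SUB r1<-Add2  regs: r0:9,r1:Add2,r2:4,r3:Add1,r4:7
  c3: CDB Add1=5; issue ADD r2<-Add1  regs: r0:9,r1:Add2,r2:Add1,r3:5,r4:7
  c4: issue SUB r3<-Add3  regs: r0:9,r1:Add2,r2:Add1,r3:Add3,r4:7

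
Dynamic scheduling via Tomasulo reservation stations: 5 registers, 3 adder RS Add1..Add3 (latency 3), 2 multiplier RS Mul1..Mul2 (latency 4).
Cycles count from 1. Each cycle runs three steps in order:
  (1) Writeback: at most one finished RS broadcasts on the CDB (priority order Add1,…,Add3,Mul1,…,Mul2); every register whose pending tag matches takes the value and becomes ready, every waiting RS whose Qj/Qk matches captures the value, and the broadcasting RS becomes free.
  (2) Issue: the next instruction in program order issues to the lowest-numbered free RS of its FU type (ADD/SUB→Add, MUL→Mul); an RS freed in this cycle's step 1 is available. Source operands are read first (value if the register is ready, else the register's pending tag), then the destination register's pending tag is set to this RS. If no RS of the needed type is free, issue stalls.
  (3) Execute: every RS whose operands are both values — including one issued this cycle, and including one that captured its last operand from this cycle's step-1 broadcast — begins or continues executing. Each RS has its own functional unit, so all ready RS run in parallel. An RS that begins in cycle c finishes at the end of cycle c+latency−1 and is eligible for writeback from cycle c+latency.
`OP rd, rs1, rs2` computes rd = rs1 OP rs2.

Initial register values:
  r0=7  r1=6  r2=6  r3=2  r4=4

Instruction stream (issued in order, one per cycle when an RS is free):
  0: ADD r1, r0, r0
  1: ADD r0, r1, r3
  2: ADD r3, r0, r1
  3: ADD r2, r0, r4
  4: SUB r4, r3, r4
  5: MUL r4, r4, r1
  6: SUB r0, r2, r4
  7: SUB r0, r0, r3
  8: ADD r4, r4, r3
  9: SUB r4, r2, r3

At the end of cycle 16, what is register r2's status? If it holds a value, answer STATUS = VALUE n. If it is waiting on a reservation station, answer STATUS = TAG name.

cycle 1: issue ADD r1<-Add1 // r0:7,r1:Add1,r2:6,r3:2,r4:4
cycle 2: issue ADD r0<-Add2 // r0:Add2,r1:Add1,r2:6,r3:2,r4:4
cycle 3: issue ADD r3<-Add3 // r0:Add2,r1:Add1,r2:6,r3:Add3,r4:4
cycle 4: CDB Add1=14; issue ADD r2<-Add1 // r0:Add2,r1:14,r2:Add1,r3:Add3,r4:4
cycle 5: stall // r0:Add2,r1:14,r2:Add1,r3:Add3,r4:4
cycle 6: stall // r0:Add2,r1:14,r2:Add1,r3:Add3,r4:4
cycle 7: CDB Add2=16; issue SUB r4<-Add2 // r0:16,r1:14,r2:Add1,r3:Add3,r4:Add2
cycle 8: issue MUL r4<-Mul1 // r0:16,r1:14,r2:Add1,r3:Add3,r4:Mul1
cycle 9: stall // r0:16,r1:14,r2:Add1,r3:Add3,r4:Mul1
cycle 10: CDB Add1=20; issue SUB r0<-Add1 // r0:Add1,r1:14,r2:20,r3:Add3,r4:Mul1
cycle 11: CDB Add3=30; issue SUB r0<-Add3 // r0:Add3,r1:14,r2:20,r3:30,r4:Mul1
cycle 12: stall // r0:Add3,r1:14,r2:20,r3:30,r4:Mul1
cycle 13: stall // r0:Add3,r1:14,r2:20,r3:30,r4:Mul1
cycle 14: CDB Add2=26; issue ADD r4<-Add2 // r0:Add3,r1:14,r2:20,r3:30,r4:Add2
cycle 15: stall // r0:Add3,r1:14,r2:20,r3:30,r4:Add2
cycle 16: stall // r0:Add3,r1:14,r2:20,r3:30,r4:Add2

STATUS = VALUE 20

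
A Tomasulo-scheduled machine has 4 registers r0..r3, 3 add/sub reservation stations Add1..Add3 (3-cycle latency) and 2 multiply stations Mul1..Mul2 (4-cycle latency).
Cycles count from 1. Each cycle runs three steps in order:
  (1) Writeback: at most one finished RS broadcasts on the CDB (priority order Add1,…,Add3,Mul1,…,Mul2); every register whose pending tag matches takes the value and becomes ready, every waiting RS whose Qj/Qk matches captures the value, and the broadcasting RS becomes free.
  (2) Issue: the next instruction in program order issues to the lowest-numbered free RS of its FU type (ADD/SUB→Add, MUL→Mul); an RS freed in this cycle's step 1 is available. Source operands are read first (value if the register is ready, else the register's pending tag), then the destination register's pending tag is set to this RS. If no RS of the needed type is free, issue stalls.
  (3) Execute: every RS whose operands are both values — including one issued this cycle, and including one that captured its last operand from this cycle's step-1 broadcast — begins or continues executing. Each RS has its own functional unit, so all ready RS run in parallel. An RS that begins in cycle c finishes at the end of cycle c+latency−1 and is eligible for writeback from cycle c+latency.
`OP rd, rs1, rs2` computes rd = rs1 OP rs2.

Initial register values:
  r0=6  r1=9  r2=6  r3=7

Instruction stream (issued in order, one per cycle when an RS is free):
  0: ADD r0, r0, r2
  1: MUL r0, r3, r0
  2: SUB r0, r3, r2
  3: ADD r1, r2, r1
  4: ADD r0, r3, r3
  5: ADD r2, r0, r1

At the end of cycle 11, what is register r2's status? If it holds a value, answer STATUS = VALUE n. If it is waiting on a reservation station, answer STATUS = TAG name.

STATUS = VALUE 29

  c1: issue ADD r0<-Add1  regs: r0:Add1,r1:9,r2:6,r3:7
  c2: issue MUL r0<-Mul1  regs: r0:Mul1,r1:9,r2:6,r3:7
  c3: issue SUB r0<-Add2  regs: r0:Add2,r1:9,r2:6,r3:7
  c4: CDB Add1=12; issue ADD r1<-Add1  regs: r0:Add2,r1:Add1,r2:6,r3:7
  c5: issue ADD r0<-Add3  regs: r0:Add3,r1:Add1,r2:6,r3:7
  c6: CDB Add2=1; issue ADD r2<-Add2  regs: r0:Add3,r1:Add1,r2:Add2,r3:7
  c7: CDB Add1=15  regs: r0:Add3,r1:15,r2:Add2,r3:7
  c8: CDB Add3=14  regs: r0:14,r1:15,r2:Add2,r3:7
  c9: CDB Mul1=84  regs: r0:14,r1:15,r2:Add2,r3:7
  c10: -  regs: r0:14,r1:15,r2:Add2,r3:7
  c11: CDB Add2=29  regs: r0:14,r1:15,r2:29,r3:7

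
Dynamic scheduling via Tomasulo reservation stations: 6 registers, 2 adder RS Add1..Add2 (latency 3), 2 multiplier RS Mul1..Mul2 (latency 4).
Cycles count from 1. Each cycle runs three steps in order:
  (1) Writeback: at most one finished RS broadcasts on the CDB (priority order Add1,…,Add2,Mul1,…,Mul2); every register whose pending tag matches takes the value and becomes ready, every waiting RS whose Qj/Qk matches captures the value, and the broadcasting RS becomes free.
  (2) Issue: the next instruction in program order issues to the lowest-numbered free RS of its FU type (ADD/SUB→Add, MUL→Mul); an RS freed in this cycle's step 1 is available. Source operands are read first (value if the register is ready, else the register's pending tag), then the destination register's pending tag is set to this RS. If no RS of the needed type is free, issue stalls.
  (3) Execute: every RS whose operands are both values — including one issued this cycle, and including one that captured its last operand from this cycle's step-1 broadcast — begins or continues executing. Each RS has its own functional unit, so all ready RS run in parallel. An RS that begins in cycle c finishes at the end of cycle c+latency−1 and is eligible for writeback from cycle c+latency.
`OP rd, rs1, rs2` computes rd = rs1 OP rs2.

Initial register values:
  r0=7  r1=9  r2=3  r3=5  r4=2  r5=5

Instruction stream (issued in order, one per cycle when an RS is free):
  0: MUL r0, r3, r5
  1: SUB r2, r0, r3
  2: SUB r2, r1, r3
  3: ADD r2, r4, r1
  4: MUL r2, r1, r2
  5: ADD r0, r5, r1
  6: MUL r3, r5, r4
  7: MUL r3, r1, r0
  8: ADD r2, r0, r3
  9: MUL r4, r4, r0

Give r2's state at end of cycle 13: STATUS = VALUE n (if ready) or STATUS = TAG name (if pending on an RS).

c1: issue MUL r0<-Mul1 | r0:Mul1,r1:9,r2:3,r3:5,r4:2,r5:5
c2: issue SUB r2<-Add1 | r0:Mul1,r1:9,r2:Add1,r3:5,r4:2,r5:5
c3: issue SUB r2<-Add2 | r0:Mul1,r1:9,r2:Add2,r3:5,r4:2,r5:5
c4: stall | r0:Mul1,r1:9,r2:Add2,r3:5,r4:2,r5:5
c5: CDB Mul1=25; stall | r0:25,r1:9,r2:Add2,r3:5,r4:2,r5:5
c6: CDB Add2=4; issue ADD r2<-Add2 | r0:25,r1:9,r2:Add2,r3:5,r4:2,r5:5
c7: issue MUL r2<-Mul1 | r0:25,r1:9,r2:Mul1,r3:5,r4:2,r5:5
c8: CDB Add1=20; issue ADD r0<-Add1 | r0:Add1,r1:9,r2:Mul1,r3:5,r4:2,r5:5
c9: CDB Add2=11; issue MUL r3<-Mul2 | r0:Add1,r1:9,r2:Mul1,r3:Mul2,r4:2,r5:5
c10: stall | r0:Add1,r1:9,r2:Mul1,r3:Mul2,r4:2,r5:5
c11: CDB Add1=14; stall | r0:14,r1:9,r2:Mul1,r3:Mul2,r4:2,r5:5
c12: stall | r0:14,r1:9,r2:Mul1,r3:Mul2,r4:2,r5:5
c13: CDB Mul1=99; issue MUL r3<-Mul1 | r0:14,r1:9,r2:99,r3:Mul1,r4:2,r5:5

STATUS = VALUE 99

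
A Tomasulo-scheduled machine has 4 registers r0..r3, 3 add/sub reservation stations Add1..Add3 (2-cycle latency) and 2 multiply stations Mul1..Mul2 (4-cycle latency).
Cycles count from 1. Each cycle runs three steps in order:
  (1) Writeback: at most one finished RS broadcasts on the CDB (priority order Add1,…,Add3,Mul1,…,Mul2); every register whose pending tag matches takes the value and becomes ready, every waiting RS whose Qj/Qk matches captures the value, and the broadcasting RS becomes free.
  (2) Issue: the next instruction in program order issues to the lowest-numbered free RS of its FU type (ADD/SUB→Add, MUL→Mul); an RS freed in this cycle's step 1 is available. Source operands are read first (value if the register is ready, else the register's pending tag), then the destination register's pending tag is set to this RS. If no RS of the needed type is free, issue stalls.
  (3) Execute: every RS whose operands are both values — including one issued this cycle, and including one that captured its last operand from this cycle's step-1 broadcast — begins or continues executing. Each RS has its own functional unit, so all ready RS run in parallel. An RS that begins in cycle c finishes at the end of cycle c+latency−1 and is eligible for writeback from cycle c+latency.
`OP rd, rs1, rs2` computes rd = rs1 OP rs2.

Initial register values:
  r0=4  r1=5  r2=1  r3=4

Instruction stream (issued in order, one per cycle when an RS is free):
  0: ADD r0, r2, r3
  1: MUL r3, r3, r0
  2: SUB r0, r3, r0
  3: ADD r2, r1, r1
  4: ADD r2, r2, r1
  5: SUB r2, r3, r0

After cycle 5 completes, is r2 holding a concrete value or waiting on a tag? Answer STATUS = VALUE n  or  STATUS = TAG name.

cycle 1: issue ADD r0<-Add1 // r0:Add1,r1:5,r2:1,r3:4
cycle 2: issue MUL r3<-Mul1 // r0:Add1,r1:5,r2:1,r3:Mul1
cycle 3: CDB Add1=5; issue SUB r0<-Add1 // r0:Add1,r1:5,r2:1,r3:Mul1
cycle 4: issue ADD r2<-Add2 // r0:Add1,r1:5,r2:Add2,r3:Mul1
cycle 5: issue ADD r2<-Add3 // r0:Add1,r1:5,r2:Add3,r3:Mul1

STATUS = TAG Add3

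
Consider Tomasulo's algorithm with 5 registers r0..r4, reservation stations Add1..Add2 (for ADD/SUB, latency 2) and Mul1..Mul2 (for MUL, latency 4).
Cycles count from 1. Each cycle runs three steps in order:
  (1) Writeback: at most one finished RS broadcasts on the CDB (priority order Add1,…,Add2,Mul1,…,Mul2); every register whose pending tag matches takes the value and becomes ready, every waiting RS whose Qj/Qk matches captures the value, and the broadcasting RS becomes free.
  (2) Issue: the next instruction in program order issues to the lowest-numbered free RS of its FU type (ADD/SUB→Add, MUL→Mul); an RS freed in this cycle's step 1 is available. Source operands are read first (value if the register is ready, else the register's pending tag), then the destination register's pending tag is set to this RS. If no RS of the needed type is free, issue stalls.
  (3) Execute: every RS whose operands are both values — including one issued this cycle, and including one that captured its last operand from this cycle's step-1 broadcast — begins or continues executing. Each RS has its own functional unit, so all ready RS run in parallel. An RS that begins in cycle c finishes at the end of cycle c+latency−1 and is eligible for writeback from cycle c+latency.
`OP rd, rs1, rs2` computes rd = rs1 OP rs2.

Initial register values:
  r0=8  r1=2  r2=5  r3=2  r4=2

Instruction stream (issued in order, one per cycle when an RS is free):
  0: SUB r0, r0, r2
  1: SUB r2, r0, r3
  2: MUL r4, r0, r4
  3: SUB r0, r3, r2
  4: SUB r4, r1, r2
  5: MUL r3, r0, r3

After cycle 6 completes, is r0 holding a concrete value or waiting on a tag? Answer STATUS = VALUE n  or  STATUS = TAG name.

STATUS = TAG Add1

  c1: issue SUB r0<-Add1  regs: r0:Add1,r1:2,r2:5,r3:2,r4:2
  c2: issue SUB r2<-Add2  regs: r0:Add1,r1:2,r2:Add2,r3:2,r4:2
  c3: CDB Add1=3; issue MUL r4<-Mul1  regs: r0:3,r1:2,r2:Add2,r3:2,r4:Mul1
  c4: issue SUB r0<-Add1  regs: r0:Add1,r1:2,r2:Add2,r3:2,r4:Mul1
  c5: CDB Add2=1; issue SUB r4<-Add2  regs: r0:Add1,r1:2,r2:1,r3:2,r4:Add2
  c6: issue MUL r3<-Mul2  regs: r0:Add1,r1:2,r2:1,r3:Mul2,r4:Add2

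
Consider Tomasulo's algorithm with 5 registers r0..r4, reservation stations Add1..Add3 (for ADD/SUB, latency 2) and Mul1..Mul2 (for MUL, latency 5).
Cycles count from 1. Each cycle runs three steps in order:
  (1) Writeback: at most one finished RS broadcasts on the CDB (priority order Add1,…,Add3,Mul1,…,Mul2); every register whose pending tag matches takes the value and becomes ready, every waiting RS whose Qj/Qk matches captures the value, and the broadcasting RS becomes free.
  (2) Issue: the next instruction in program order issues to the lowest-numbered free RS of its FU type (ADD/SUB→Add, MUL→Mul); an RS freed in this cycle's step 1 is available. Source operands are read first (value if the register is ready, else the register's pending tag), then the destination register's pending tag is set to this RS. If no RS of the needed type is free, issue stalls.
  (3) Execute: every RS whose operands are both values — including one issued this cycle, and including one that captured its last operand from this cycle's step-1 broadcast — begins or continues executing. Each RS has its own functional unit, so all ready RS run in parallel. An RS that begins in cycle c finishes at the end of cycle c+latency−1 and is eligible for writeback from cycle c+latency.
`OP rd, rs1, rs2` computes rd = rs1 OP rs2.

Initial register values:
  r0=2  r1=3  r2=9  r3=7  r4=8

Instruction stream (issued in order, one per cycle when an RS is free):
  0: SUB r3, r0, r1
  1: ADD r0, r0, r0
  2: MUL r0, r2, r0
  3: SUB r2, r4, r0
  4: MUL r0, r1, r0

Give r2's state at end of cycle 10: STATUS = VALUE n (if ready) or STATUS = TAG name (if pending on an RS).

STATUS = TAG Add1

  c1: issue SUB r3<-Add1  regs: r0:2,r1:3,r2:9,r3:Add1,r4:8
  c2: issue ADD r0<-Add2  regs: r0:Add2,r1:3,r2:9,r3:Add1,r4:8
  c3: CDB Add1=-1; issue MUL r0<-Mul1  regs: r0:Mul1,r1:3,r2:9,r3:-1,r4:8
  c4: CDB Add2=4; issue SUB r2<-Add1  regs: r0:Mul1,r1:3,r2:Add1,r3:-1,r4:8
  c5: issue MUL r0<-Mul2  regs: r0:Mul2,r1:3,r2:Add1,r3:-1,r4:8
  c6: -  regs: r0:Mul2,r1:3,r2:Add1,r3:-1,r4:8
  c7: -  regs: r0:Mul2,r1:3,r2:Add1,r3:-1,r4:8
  c8: -  regs: r0:Mul2,r1:3,r2:Add1,r3:-1,r4:8
  c9: CDB Mul1=36  regs: r0:Mul2,r1:3,r2:Add1,r3:-1,r4:8
  c10: -  regs: r0:Mul2,r1:3,r2:Add1,r3:-1,r4:8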